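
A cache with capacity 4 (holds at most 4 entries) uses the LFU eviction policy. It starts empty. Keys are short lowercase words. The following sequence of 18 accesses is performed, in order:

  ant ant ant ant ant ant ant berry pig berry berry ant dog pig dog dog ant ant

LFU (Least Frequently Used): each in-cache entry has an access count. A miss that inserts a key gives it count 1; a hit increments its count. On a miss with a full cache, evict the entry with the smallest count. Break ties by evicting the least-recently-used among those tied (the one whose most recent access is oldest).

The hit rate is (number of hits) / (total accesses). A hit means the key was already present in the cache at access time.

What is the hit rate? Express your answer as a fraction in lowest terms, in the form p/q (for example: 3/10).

Answer: 7/9

Derivation:
LFU simulation (capacity=4):
  1. access ant: MISS. Cache: [ant(c=1)]
  2. access ant: HIT, count now 2. Cache: [ant(c=2)]
  3. access ant: HIT, count now 3. Cache: [ant(c=3)]
  4. access ant: HIT, count now 4. Cache: [ant(c=4)]
  5. access ant: HIT, count now 5. Cache: [ant(c=5)]
  6. access ant: HIT, count now 6. Cache: [ant(c=6)]
  7. access ant: HIT, count now 7. Cache: [ant(c=7)]
  8. access berry: MISS. Cache: [berry(c=1) ant(c=7)]
  9. access pig: MISS. Cache: [berry(c=1) pig(c=1) ant(c=7)]
  10. access berry: HIT, count now 2. Cache: [pig(c=1) berry(c=2) ant(c=7)]
  11. access berry: HIT, count now 3. Cache: [pig(c=1) berry(c=3) ant(c=7)]
  12. access ant: HIT, count now 8. Cache: [pig(c=1) berry(c=3) ant(c=8)]
  13. access dog: MISS. Cache: [pig(c=1) dog(c=1) berry(c=3) ant(c=8)]
  14. access pig: HIT, count now 2. Cache: [dog(c=1) pig(c=2) berry(c=3) ant(c=8)]
  15. access dog: HIT, count now 2. Cache: [pig(c=2) dog(c=2) berry(c=3) ant(c=8)]
  16. access dog: HIT, count now 3. Cache: [pig(c=2) berry(c=3) dog(c=3) ant(c=8)]
  17. access ant: HIT, count now 9. Cache: [pig(c=2) berry(c=3) dog(c=3) ant(c=9)]
  18. access ant: HIT, count now 10. Cache: [pig(c=2) berry(c=3) dog(c=3) ant(c=10)]
Total: 14 hits, 4 misses, 0 evictions

Hit rate = 14/18 = 7/9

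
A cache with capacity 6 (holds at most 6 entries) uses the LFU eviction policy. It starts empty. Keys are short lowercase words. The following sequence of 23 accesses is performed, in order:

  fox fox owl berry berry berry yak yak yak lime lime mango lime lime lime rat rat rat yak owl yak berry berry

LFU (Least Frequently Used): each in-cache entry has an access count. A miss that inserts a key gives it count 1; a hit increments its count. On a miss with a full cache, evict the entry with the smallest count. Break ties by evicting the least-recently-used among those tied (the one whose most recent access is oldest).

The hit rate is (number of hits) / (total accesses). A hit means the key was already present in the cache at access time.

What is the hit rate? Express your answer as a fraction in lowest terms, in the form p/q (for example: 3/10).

Answer: 15/23

Derivation:
LFU simulation (capacity=6):
  1. access fox: MISS. Cache: [fox(c=1)]
  2. access fox: HIT, count now 2. Cache: [fox(c=2)]
  3. access owl: MISS. Cache: [owl(c=1) fox(c=2)]
  4. access berry: MISS. Cache: [owl(c=1) berry(c=1) fox(c=2)]
  5. access berry: HIT, count now 2. Cache: [owl(c=1) fox(c=2) berry(c=2)]
  6. access berry: HIT, count now 3. Cache: [owl(c=1) fox(c=2) berry(c=3)]
  7. access yak: MISS. Cache: [owl(c=1) yak(c=1) fox(c=2) berry(c=3)]
  8. access yak: HIT, count now 2. Cache: [owl(c=1) fox(c=2) yak(c=2) berry(c=3)]
  9. access yak: HIT, count now 3. Cache: [owl(c=1) fox(c=2) berry(c=3) yak(c=3)]
  10. access lime: MISS. Cache: [owl(c=1) lime(c=1) fox(c=2) berry(c=3) yak(c=3)]
  11. access lime: HIT, count now 2. Cache: [owl(c=1) fox(c=2) lime(c=2) berry(c=3) yak(c=3)]
  12. access mango: MISS. Cache: [owl(c=1) mango(c=1) fox(c=2) lime(c=2) berry(c=3) yak(c=3)]
  13. access lime: HIT, count now 3. Cache: [owl(c=1) mango(c=1) fox(c=2) berry(c=3) yak(c=3) lime(c=3)]
  14. access lime: HIT, count now 4. Cache: [owl(c=1) mango(c=1) fox(c=2) berry(c=3) yak(c=3) lime(c=4)]
  15. access lime: HIT, count now 5. Cache: [owl(c=1) mango(c=1) fox(c=2) berry(c=3) yak(c=3) lime(c=5)]
  16. access rat: MISS, evict owl(c=1). Cache: [mango(c=1) rat(c=1) fox(c=2) berry(c=3) yak(c=3) lime(c=5)]
  17. access rat: HIT, count now 2. Cache: [mango(c=1) fox(c=2) rat(c=2) berry(c=3) yak(c=3) lime(c=5)]
  18. access rat: HIT, count now 3. Cache: [mango(c=1) fox(c=2) berry(c=3) yak(c=3) rat(c=3) lime(c=5)]
  19. access yak: HIT, count now 4. Cache: [mango(c=1) fox(c=2) berry(c=3) rat(c=3) yak(c=4) lime(c=5)]
  20. access owl: MISS, evict mango(c=1). Cache: [owl(c=1) fox(c=2) berry(c=3) rat(c=3) yak(c=4) lime(c=5)]
  21. access yak: HIT, count now 5. Cache: [owl(c=1) fox(c=2) berry(c=3) rat(c=3) lime(c=5) yak(c=5)]
  22. access berry: HIT, count now 4. Cache: [owl(c=1) fox(c=2) rat(c=3) berry(c=4) lime(c=5) yak(c=5)]
  23. access berry: HIT, count now 5. Cache: [owl(c=1) fox(c=2) rat(c=3) lime(c=5) yak(c=5) berry(c=5)]
Total: 15 hits, 8 misses, 2 evictions

Hit rate = 15/23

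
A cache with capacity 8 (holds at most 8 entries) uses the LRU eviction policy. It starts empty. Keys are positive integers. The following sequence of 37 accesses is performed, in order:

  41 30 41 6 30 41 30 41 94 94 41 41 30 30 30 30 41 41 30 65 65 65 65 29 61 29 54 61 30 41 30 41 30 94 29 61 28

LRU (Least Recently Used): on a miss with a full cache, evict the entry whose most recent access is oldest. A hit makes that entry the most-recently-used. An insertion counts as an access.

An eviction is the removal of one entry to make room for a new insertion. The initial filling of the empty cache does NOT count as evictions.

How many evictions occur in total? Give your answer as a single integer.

Answer: 1

Derivation:
LRU simulation (capacity=8):
  1. access 41: MISS. Cache (LRU->MRU): [41]
  2. access 30: MISS. Cache (LRU->MRU): [41 30]
  3. access 41: HIT. Cache (LRU->MRU): [30 41]
  4. access 6: MISS. Cache (LRU->MRU): [30 41 6]
  5. access 30: HIT. Cache (LRU->MRU): [41 6 30]
  6. access 41: HIT. Cache (LRU->MRU): [6 30 41]
  7. access 30: HIT. Cache (LRU->MRU): [6 41 30]
  8. access 41: HIT. Cache (LRU->MRU): [6 30 41]
  9. access 94: MISS. Cache (LRU->MRU): [6 30 41 94]
  10. access 94: HIT. Cache (LRU->MRU): [6 30 41 94]
  11. access 41: HIT. Cache (LRU->MRU): [6 30 94 41]
  12. access 41: HIT. Cache (LRU->MRU): [6 30 94 41]
  13. access 30: HIT. Cache (LRU->MRU): [6 94 41 30]
  14. access 30: HIT. Cache (LRU->MRU): [6 94 41 30]
  15. access 30: HIT. Cache (LRU->MRU): [6 94 41 30]
  16. access 30: HIT. Cache (LRU->MRU): [6 94 41 30]
  17. access 41: HIT. Cache (LRU->MRU): [6 94 30 41]
  18. access 41: HIT. Cache (LRU->MRU): [6 94 30 41]
  19. access 30: HIT. Cache (LRU->MRU): [6 94 41 30]
  20. access 65: MISS. Cache (LRU->MRU): [6 94 41 30 65]
  21. access 65: HIT. Cache (LRU->MRU): [6 94 41 30 65]
  22. access 65: HIT. Cache (LRU->MRU): [6 94 41 30 65]
  23. access 65: HIT. Cache (LRU->MRU): [6 94 41 30 65]
  24. access 29: MISS. Cache (LRU->MRU): [6 94 41 30 65 29]
  25. access 61: MISS. Cache (LRU->MRU): [6 94 41 30 65 29 61]
  26. access 29: HIT. Cache (LRU->MRU): [6 94 41 30 65 61 29]
  27. access 54: MISS. Cache (LRU->MRU): [6 94 41 30 65 61 29 54]
  28. access 61: HIT. Cache (LRU->MRU): [6 94 41 30 65 29 54 61]
  29. access 30: HIT. Cache (LRU->MRU): [6 94 41 65 29 54 61 30]
  30. access 41: HIT. Cache (LRU->MRU): [6 94 65 29 54 61 30 41]
  31. access 30: HIT. Cache (LRU->MRU): [6 94 65 29 54 61 41 30]
  32. access 41: HIT. Cache (LRU->MRU): [6 94 65 29 54 61 30 41]
  33. access 30: HIT. Cache (LRU->MRU): [6 94 65 29 54 61 41 30]
  34. access 94: HIT. Cache (LRU->MRU): [6 65 29 54 61 41 30 94]
  35. access 29: HIT. Cache (LRU->MRU): [6 65 54 61 41 30 94 29]
  36. access 61: HIT. Cache (LRU->MRU): [6 65 54 41 30 94 29 61]
  37. access 28: MISS, evict 6. Cache (LRU->MRU): [65 54 41 30 94 29 61 28]
Total: 28 hits, 9 misses, 1 evictions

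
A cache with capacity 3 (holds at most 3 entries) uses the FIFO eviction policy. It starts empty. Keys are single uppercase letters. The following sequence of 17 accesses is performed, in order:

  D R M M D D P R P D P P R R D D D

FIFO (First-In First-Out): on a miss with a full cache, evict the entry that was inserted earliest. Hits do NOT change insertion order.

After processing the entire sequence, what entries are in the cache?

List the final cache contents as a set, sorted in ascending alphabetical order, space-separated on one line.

Answer: D P R

Derivation:
FIFO simulation (capacity=3):
  1. access D: MISS. Cache (old->new): [D]
  2. access R: MISS. Cache (old->new): [D R]
  3. access M: MISS. Cache (old->new): [D R M]
  4. access M: HIT. Cache (old->new): [D R M]
  5. access D: HIT. Cache (old->new): [D R M]
  6. access D: HIT. Cache (old->new): [D R M]
  7. access P: MISS, evict D. Cache (old->new): [R M P]
  8. access R: HIT. Cache (old->new): [R M P]
  9. access P: HIT. Cache (old->new): [R M P]
  10. access D: MISS, evict R. Cache (old->new): [M P D]
  11. access P: HIT. Cache (old->new): [M P D]
  12. access P: HIT. Cache (old->new): [M P D]
  13. access R: MISS, evict M. Cache (old->new): [P D R]
  14. access R: HIT. Cache (old->new): [P D R]
  15. access D: HIT. Cache (old->new): [P D R]
  16. access D: HIT. Cache (old->new): [P D R]
  17. access D: HIT. Cache (old->new): [P D R]
Total: 11 hits, 6 misses, 3 evictions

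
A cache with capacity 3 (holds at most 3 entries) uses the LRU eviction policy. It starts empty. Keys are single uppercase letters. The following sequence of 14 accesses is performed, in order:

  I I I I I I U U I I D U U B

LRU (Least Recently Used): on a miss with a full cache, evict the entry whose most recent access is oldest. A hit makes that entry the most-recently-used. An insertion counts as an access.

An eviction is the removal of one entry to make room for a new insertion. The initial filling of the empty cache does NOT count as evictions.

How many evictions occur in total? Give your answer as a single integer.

Answer: 1

Derivation:
LRU simulation (capacity=3):
  1. access I: MISS. Cache (LRU->MRU): [I]
  2. access I: HIT. Cache (LRU->MRU): [I]
  3. access I: HIT. Cache (LRU->MRU): [I]
  4. access I: HIT. Cache (LRU->MRU): [I]
  5. access I: HIT. Cache (LRU->MRU): [I]
  6. access I: HIT. Cache (LRU->MRU): [I]
  7. access U: MISS. Cache (LRU->MRU): [I U]
  8. access U: HIT. Cache (LRU->MRU): [I U]
  9. access I: HIT. Cache (LRU->MRU): [U I]
  10. access I: HIT. Cache (LRU->MRU): [U I]
  11. access D: MISS. Cache (LRU->MRU): [U I D]
  12. access U: HIT. Cache (LRU->MRU): [I D U]
  13. access U: HIT. Cache (LRU->MRU): [I D U]
  14. access B: MISS, evict I. Cache (LRU->MRU): [D U B]
Total: 10 hits, 4 misses, 1 evictions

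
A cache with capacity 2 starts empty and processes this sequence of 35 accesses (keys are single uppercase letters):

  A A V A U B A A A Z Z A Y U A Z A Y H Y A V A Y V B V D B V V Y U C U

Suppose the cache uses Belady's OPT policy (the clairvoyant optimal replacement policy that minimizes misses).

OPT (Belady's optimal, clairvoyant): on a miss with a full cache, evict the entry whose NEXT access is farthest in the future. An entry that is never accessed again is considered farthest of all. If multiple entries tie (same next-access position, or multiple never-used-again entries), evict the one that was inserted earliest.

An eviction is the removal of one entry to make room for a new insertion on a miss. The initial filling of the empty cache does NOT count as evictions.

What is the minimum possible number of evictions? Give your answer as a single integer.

Answer: 17

Derivation:
OPT (Belady) simulation (capacity=2):
  1. access A: MISS. Cache: [A]
  2. access A: HIT. Next use of A: step 4. Cache: [A]
  3. access V: MISS. Cache: [A V]
  4. access A: HIT. Next use of A: step 7. Cache: [A V]
  5. access U: MISS, evict V (next use: step 22). Cache: [A U]
  6. access B: MISS, evict U (next use: step 14). Cache: [A B]
  7. access A: HIT. Next use of A: step 8. Cache: [A B]
  8. access A: HIT. Next use of A: step 9. Cache: [A B]
  9. access A: HIT. Next use of A: step 12. Cache: [A B]
  10. access Z: MISS, evict B (next use: step 26). Cache: [A Z]
  11. access Z: HIT. Next use of Z: step 16. Cache: [A Z]
  12. access A: HIT. Next use of A: step 15. Cache: [A Z]
  13. access Y: MISS, evict Z (next use: step 16). Cache: [A Y]
  14. access U: MISS, evict Y (next use: step 18). Cache: [A U]
  15. access A: HIT. Next use of A: step 17. Cache: [A U]
  16. access Z: MISS, evict U (next use: step 33). Cache: [A Z]
  17. access A: HIT. Next use of A: step 21. Cache: [A Z]
  18. access Y: MISS, evict Z (next use: never). Cache: [A Y]
  19. access H: MISS, evict A (next use: step 21). Cache: [Y H]
  20. access Y: HIT. Next use of Y: step 24. Cache: [Y H]
  21. access A: MISS, evict H (next use: never). Cache: [Y A]
  22. access V: MISS, evict Y (next use: step 24). Cache: [A V]
  23. access A: HIT. Next use of A: never. Cache: [A V]
  24. access Y: MISS, evict A (next use: never). Cache: [V Y]
  25. access V: HIT. Next use of V: step 27. Cache: [V Y]
  26. access B: MISS, evict Y (next use: step 32). Cache: [V B]
  27. access V: HIT. Next use of V: step 30. Cache: [V B]
  28. access D: MISS, evict V (next use: step 30). Cache: [B D]
  29. access B: HIT. Next use of B: never. Cache: [B D]
  30. access V: MISS, evict B (next use: never). Cache: [D V]
  31. access V: HIT. Next use of V: never. Cache: [D V]
  32. access Y: MISS, evict D (next use: never). Cache: [V Y]
  33. access U: MISS, evict V (next use: never). Cache: [Y U]
  34. access C: MISS, evict Y (next use: never). Cache: [U C]
  35. access U: HIT. Next use of U: never. Cache: [U C]
Total: 16 hits, 19 misses, 17 evictions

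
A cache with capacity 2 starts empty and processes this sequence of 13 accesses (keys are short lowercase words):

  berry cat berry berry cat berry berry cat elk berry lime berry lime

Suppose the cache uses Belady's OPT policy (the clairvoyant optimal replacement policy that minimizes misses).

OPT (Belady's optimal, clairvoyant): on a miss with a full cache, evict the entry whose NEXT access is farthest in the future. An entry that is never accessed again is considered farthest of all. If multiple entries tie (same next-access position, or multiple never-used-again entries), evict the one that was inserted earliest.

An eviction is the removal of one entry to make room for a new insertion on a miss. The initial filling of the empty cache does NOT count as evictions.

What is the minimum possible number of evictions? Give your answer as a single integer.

OPT (Belady) simulation (capacity=2):
  1. access berry: MISS. Cache: [berry]
  2. access cat: MISS. Cache: [berry cat]
  3. access berry: HIT. Next use of berry: step 4. Cache: [berry cat]
  4. access berry: HIT. Next use of berry: step 6. Cache: [berry cat]
  5. access cat: HIT. Next use of cat: step 8. Cache: [berry cat]
  6. access berry: HIT. Next use of berry: step 7. Cache: [berry cat]
  7. access berry: HIT. Next use of berry: step 10. Cache: [berry cat]
  8. access cat: HIT. Next use of cat: never. Cache: [berry cat]
  9. access elk: MISS, evict cat (next use: never). Cache: [berry elk]
  10. access berry: HIT. Next use of berry: step 12. Cache: [berry elk]
  11. access lime: MISS, evict elk (next use: never). Cache: [berry lime]
  12. access berry: HIT. Next use of berry: never. Cache: [berry lime]
  13. access lime: HIT. Next use of lime: never. Cache: [berry lime]
Total: 9 hits, 4 misses, 2 evictions

Answer: 2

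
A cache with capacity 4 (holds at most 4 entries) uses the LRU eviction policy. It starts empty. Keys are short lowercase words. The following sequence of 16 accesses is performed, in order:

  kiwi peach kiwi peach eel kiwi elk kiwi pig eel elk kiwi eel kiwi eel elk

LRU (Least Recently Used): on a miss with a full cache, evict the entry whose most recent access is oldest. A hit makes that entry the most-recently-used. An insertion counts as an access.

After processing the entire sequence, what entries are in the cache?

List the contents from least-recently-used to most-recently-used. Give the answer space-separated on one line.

Answer: pig kiwi eel elk

Derivation:
LRU simulation (capacity=4):
  1. access kiwi: MISS. Cache (LRU->MRU): [kiwi]
  2. access peach: MISS. Cache (LRU->MRU): [kiwi peach]
  3. access kiwi: HIT. Cache (LRU->MRU): [peach kiwi]
  4. access peach: HIT. Cache (LRU->MRU): [kiwi peach]
  5. access eel: MISS. Cache (LRU->MRU): [kiwi peach eel]
  6. access kiwi: HIT. Cache (LRU->MRU): [peach eel kiwi]
  7. access elk: MISS. Cache (LRU->MRU): [peach eel kiwi elk]
  8. access kiwi: HIT. Cache (LRU->MRU): [peach eel elk kiwi]
  9. access pig: MISS, evict peach. Cache (LRU->MRU): [eel elk kiwi pig]
  10. access eel: HIT. Cache (LRU->MRU): [elk kiwi pig eel]
  11. access elk: HIT. Cache (LRU->MRU): [kiwi pig eel elk]
  12. access kiwi: HIT. Cache (LRU->MRU): [pig eel elk kiwi]
  13. access eel: HIT. Cache (LRU->MRU): [pig elk kiwi eel]
  14. access kiwi: HIT. Cache (LRU->MRU): [pig elk eel kiwi]
  15. access eel: HIT. Cache (LRU->MRU): [pig elk kiwi eel]
  16. access elk: HIT. Cache (LRU->MRU): [pig kiwi eel elk]
Total: 11 hits, 5 misses, 1 evictions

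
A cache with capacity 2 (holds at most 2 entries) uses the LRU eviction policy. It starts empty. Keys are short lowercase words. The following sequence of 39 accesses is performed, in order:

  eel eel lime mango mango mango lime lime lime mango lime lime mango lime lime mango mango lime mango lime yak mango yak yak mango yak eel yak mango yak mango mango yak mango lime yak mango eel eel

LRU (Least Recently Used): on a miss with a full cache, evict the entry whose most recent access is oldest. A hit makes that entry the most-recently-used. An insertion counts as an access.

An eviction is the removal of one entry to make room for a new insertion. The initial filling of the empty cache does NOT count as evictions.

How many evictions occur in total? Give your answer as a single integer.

LRU simulation (capacity=2):
  1. access eel: MISS. Cache (LRU->MRU): [eel]
  2. access eel: HIT. Cache (LRU->MRU): [eel]
  3. access lime: MISS. Cache (LRU->MRU): [eel lime]
  4. access mango: MISS, evict eel. Cache (LRU->MRU): [lime mango]
  5. access mango: HIT. Cache (LRU->MRU): [lime mango]
  6. access mango: HIT. Cache (LRU->MRU): [lime mango]
  7. access lime: HIT. Cache (LRU->MRU): [mango lime]
  8. access lime: HIT. Cache (LRU->MRU): [mango lime]
  9. access lime: HIT. Cache (LRU->MRU): [mango lime]
  10. access mango: HIT. Cache (LRU->MRU): [lime mango]
  11. access lime: HIT. Cache (LRU->MRU): [mango lime]
  12. access lime: HIT. Cache (LRU->MRU): [mango lime]
  13. access mango: HIT. Cache (LRU->MRU): [lime mango]
  14. access lime: HIT. Cache (LRU->MRU): [mango lime]
  15. access lime: HIT. Cache (LRU->MRU): [mango lime]
  16. access mango: HIT. Cache (LRU->MRU): [lime mango]
  17. access mango: HIT. Cache (LRU->MRU): [lime mango]
  18. access lime: HIT. Cache (LRU->MRU): [mango lime]
  19. access mango: HIT. Cache (LRU->MRU): [lime mango]
  20. access lime: HIT. Cache (LRU->MRU): [mango lime]
  21. access yak: MISS, evict mango. Cache (LRU->MRU): [lime yak]
  22. access mango: MISS, evict lime. Cache (LRU->MRU): [yak mango]
  23. access yak: HIT. Cache (LRU->MRU): [mango yak]
  24. access yak: HIT. Cache (LRU->MRU): [mango yak]
  25. access mango: HIT. Cache (LRU->MRU): [yak mango]
  26. access yak: HIT. Cache (LRU->MRU): [mango yak]
  27. access eel: MISS, evict mango. Cache (LRU->MRU): [yak eel]
  28. access yak: HIT. Cache (LRU->MRU): [eel yak]
  29. access mango: MISS, evict eel. Cache (LRU->MRU): [yak mango]
  30. access yak: HIT. Cache (LRU->MRU): [mango yak]
  31. access mango: HIT. Cache (LRU->MRU): [yak mango]
  32. access mango: HIT. Cache (LRU->MRU): [yak mango]
  33. access yak: HIT. Cache (LRU->MRU): [mango yak]
  34. access mango: HIT. Cache (LRU->MRU): [yak mango]
  35. access lime: MISS, evict yak. Cache (LRU->MRU): [mango lime]
  36. access yak: MISS, evict mango. Cache (LRU->MRU): [lime yak]
  37. access mango: MISS, evict lime. Cache (LRU->MRU): [yak mango]
  38. access eel: MISS, evict yak. Cache (LRU->MRU): [mango eel]
  39. access eel: HIT. Cache (LRU->MRU): [mango eel]
Total: 28 hits, 11 misses, 9 evictions

Answer: 9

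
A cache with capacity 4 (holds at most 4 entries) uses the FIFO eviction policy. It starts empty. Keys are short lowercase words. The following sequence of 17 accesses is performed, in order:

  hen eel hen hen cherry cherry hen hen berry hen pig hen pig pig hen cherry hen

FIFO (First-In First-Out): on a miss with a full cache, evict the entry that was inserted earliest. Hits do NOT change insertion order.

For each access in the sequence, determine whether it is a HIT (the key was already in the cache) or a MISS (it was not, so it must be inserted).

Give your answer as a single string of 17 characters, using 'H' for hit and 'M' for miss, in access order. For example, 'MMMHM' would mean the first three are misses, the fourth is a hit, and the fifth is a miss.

FIFO simulation (capacity=4):
  1. access hen: MISS. Cache (old->new): [hen]
  2. access eel: MISS. Cache (old->new): [hen eel]
  3. access hen: HIT. Cache (old->new): [hen eel]
  4. access hen: HIT. Cache (old->new): [hen eel]
  5. access cherry: MISS. Cache (old->new): [hen eel cherry]
  6. access cherry: HIT. Cache (old->new): [hen eel cherry]
  7. access hen: HIT. Cache (old->new): [hen eel cherry]
  8. access hen: HIT. Cache (old->new): [hen eel cherry]
  9. access berry: MISS. Cache (old->new): [hen eel cherry berry]
  10. access hen: HIT. Cache (old->new): [hen eel cherry berry]
  11. access pig: MISS, evict hen. Cache (old->new): [eel cherry berry pig]
  12. access hen: MISS, evict eel. Cache (old->new): [cherry berry pig hen]
  13. access pig: HIT. Cache (old->new): [cherry berry pig hen]
  14. access pig: HIT. Cache (old->new): [cherry berry pig hen]
  15. access hen: HIT. Cache (old->new): [cherry berry pig hen]
  16. access cherry: HIT. Cache (old->new): [cherry berry pig hen]
  17. access hen: HIT. Cache (old->new): [cherry berry pig hen]
Total: 11 hits, 6 misses, 2 evictions

Answer: MMHHMHHHMHMMHHHHH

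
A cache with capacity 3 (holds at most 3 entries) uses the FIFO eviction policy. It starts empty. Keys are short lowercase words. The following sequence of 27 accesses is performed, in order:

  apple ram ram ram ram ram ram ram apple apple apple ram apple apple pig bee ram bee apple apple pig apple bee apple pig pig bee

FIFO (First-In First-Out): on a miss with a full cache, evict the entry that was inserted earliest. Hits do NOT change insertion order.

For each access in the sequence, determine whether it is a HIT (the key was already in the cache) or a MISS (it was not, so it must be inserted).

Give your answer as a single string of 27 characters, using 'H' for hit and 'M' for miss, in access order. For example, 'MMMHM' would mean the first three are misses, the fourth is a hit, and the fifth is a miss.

Answer: MMHHHHHHHHHHHHMMHHMHHHHHHHH

Derivation:
FIFO simulation (capacity=3):
  1. access apple: MISS. Cache (old->new): [apple]
  2. access ram: MISS. Cache (old->new): [apple ram]
  3. access ram: HIT. Cache (old->new): [apple ram]
  4. access ram: HIT. Cache (old->new): [apple ram]
  5. access ram: HIT. Cache (old->new): [apple ram]
  6. access ram: HIT. Cache (old->new): [apple ram]
  7. access ram: HIT. Cache (old->new): [apple ram]
  8. access ram: HIT. Cache (old->new): [apple ram]
  9. access apple: HIT. Cache (old->new): [apple ram]
  10. access apple: HIT. Cache (old->new): [apple ram]
  11. access apple: HIT. Cache (old->new): [apple ram]
  12. access ram: HIT. Cache (old->new): [apple ram]
  13. access apple: HIT. Cache (old->new): [apple ram]
  14. access apple: HIT. Cache (old->new): [apple ram]
  15. access pig: MISS. Cache (old->new): [apple ram pig]
  16. access bee: MISS, evict apple. Cache (old->new): [ram pig bee]
  17. access ram: HIT. Cache (old->new): [ram pig bee]
  18. access bee: HIT. Cache (old->new): [ram pig bee]
  19. access apple: MISS, evict ram. Cache (old->new): [pig bee apple]
  20. access apple: HIT. Cache (old->new): [pig bee apple]
  21. access pig: HIT. Cache (old->new): [pig bee apple]
  22. access apple: HIT. Cache (old->new): [pig bee apple]
  23. access bee: HIT. Cache (old->new): [pig bee apple]
  24. access apple: HIT. Cache (old->new): [pig bee apple]
  25. access pig: HIT. Cache (old->new): [pig bee apple]
  26. access pig: HIT. Cache (old->new): [pig bee apple]
  27. access bee: HIT. Cache (old->new): [pig bee apple]
Total: 22 hits, 5 misses, 2 evictions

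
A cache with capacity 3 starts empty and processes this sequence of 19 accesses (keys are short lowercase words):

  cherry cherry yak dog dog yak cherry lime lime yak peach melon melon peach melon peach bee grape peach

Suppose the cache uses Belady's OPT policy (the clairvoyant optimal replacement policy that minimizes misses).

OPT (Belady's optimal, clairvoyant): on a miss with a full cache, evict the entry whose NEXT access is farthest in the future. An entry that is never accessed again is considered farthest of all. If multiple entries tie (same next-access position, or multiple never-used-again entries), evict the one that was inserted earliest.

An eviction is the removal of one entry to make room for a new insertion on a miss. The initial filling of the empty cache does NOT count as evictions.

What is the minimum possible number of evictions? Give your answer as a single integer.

OPT (Belady) simulation (capacity=3):
  1. access cherry: MISS. Cache: [cherry]
  2. access cherry: HIT. Next use of cherry: step 7. Cache: [cherry]
  3. access yak: MISS. Cache: [cherry yak]
  4. access dog: MISS. Cache: [cherry yak dog]
  5. access dog: HIT. Next use of dog: never. Cache: [cherry yak dog]
  6. access yak: HIT. Next use of yak: step 10. Cache: [cherry yak dog]
  7. access cherry: HIT. Next use of cherry: never. Cache: [cherry yak dog]
  8. access lime: MISS, evict cherry (next use: never). Cache: [yak dog lime]
  9. access lime: HIT. Next use of lime: never. Cache: [yak dog lime]
  10. access yak: HIT. Next use of yak: never. Cache: [yak dog lime]
  11. access peach: MISS, evict yak (next use: never). Cache: [dog lime peach]
  12. access melon: MISS, evict dog (next use: never). Cache: [lime peach melon]
  13. access melon: HIT. Next use of melon: step 15. Cache: [lime peach melon]
  14. access peach: HIT. Next use of peach: step 16. Cache: [lime peach melon]
  15. access melon: HIT. Next use of melon: never. Cache: [lime peach melon]
  16. access peach: HIT. Next use of peach: step 19. Cache: [lime peach melon]
  17. access bee: MISS, evict lime (next use: never). Cache: [peach melon bee]
  18. access grape: MISS, evict melon (next use: never). Cache: [peach bee grape]
  19. access peach: HIT. Next use of peach: never. Cache: [peach bee grape]
Total: 11 hits, 8 misses, 5 evictions

Answer: 5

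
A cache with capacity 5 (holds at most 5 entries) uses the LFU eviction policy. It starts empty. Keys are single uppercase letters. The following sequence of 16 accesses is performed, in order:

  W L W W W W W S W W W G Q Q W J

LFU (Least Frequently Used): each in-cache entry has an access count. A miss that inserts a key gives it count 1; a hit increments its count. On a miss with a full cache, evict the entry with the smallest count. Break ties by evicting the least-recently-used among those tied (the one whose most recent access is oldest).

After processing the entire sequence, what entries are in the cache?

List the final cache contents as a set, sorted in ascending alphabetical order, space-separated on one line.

LFU simulation (capacity=5):
  1. access W: MISS. Cache: [W(c=1)]
  2. access L: MISS. Cache: [W(c=1) L(c=1)]
  3. access W: HIT, count now 2. Cache: [L(c=1) W(c=2)]
  4. access W: HIT, count now 3. Cache: [L(c=1) W(c=3)]
  5. access W: HIT, count now 4. Cache: [L(c=1) W(c=4)]
  6. access W: HIT, count now 5. Cache: [L(c=1) W(c=5)]
  7. access W: HIT, count now 6. Cache: [L(c=1) W(c=6)]
  8. access S: MISS. Cache: [L(c=1) S(c=1) W(c=6)]
  9. access W: HIT, count now 7. Cache: [L(c=1) S(c=1) W(c=7)]
  10. access W: HIT, count now 8. Cache: [L(c=1) S(c=1) W(c=8)]
  11. access W: HIT, count now 9. Cache: [L(c=1) S(c=1) W(c=9)]
  12. access G: MISS. Cache: [L(c=1) S(c=1) G(c=1) W(c=9)]
  13. access Q: MISS. Cache: [L(c=1) S(c=1) G(c=1) Q(c=1) W(c=9)]
  14. access Q: HIT, count now 2. Cache: [L(c=1) S(c=1) G(c=1) Q(c=2) W(c=9)]
  15. access W: HIT, count now 10. Cache: [L(c=1) S(c=1) G(c=1) Q(c=2) W(c=10)]
  16. access J: MISS, evict L(c=1). Cache: [S(c=1) G(c=1) J(c=1) Q(c=2) W(c=10)]
Total: 10 hits, 6 misses, 1 evictions

Answer: G J Q S W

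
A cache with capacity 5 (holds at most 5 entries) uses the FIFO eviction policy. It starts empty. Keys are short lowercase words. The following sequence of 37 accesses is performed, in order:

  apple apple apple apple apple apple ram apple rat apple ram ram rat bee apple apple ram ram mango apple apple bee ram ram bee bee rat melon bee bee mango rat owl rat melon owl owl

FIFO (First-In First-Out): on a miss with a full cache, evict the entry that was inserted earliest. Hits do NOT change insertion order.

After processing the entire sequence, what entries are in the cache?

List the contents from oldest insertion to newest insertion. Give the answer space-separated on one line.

Answer: rat bee mango melon owl

Derivation:
FIFO simulation (capacity=5):
  1. access apple: MISS. Cache (old->new): [apple]
  2. access apple: HIT. Cache (old->new): [apple]
  3. access apple: HIT. Cache (old->new): [apple]
  4. access apple: HIT. Cache (old->new): [apple]
  5. access apple: HIT. Cache (old->new): [apple]
  6. access apple: HIT. Cache (old->new): [apple]
  7. access ram: MISS. Cache (old->new): [apple ram]
  8. access apple: HIT. Cache (old->new): [apple ram]
  9. access rat: MISS. Cache (old->new): [apple ram rat]
  10. access apple: HIT. Cache (old->new): [apple ram rat]
  11. access ram: HIT. Cache (old->new): [apple ram rat]
  12. access ram: HIT. Cache (old->new): [apple ram rat]
  13. access rat: HIT. Cache (old->new): [apple ram rat]
  14. access bee: MISS. Cache (old->new): [apple ram rat bee]
  15. access apple: HIT. Cache (old->new): [apple ram rat bee]
  16. access apple: HIT. Cache (old->new): [apple ram rat bee]
  17. access ram: HIT. Cache (old->new): [apple ram rat bee]
  18. access ram: HIT. Cache (old->new): [apple ram rat bee]
  19. access mango: MISS. Cache (old->new): [apple ram rat bee mango]
  20. access apple: HIT. Cache (old->new): [apple ram rat bee mango]
  21. access apple: HIT. Cache (old->new): [apple ram rat bee mango]
  22. access bee: HIT. Cache (old->new): [apple ram rat bee mango]
  23. access ram: HIT. Cache (old->new): [apple ram rat bee mango]
  24. access ram: HIT. Cache (old->new): [apple ram rat bee mango]
  25. access bee: HIT. Cache (old->new): [apple ram rat bee mango]
  26. access bee: HIT. Cache (old->new): [apple ram rat bee mango]
  27. access rat: HIT. Cache (old->new): [apple ram rat bee mango]
  28. access melon: MISS, evict apple. Cache (old->new): [ram rat bee mango melon]
  29. access bee: HIT. Cache (old->new): [ram rat bee mango melon]
  30. access bee: HIT. Cache (old->new): [ram rat bee mango melon]
  31. access mango: HIT. Cache (old->new): [ram rat bee mango melon]
  32. access rat: HIT. Cache (old->new): [ram rat bee mango melon]
  33. access owl: MISS, evict ram. Cache (old->new): [rat bee mango melon owl]
  34. access rat: HIT. Cache (old->new): [rat bee mango melon owl]
  35. access melon: HIT. Cache (old->new): [rat bee mango melon owl]
  36. access owl: HIT. Cache (old->new): [rat bee mango melon owl]
  37. access owl: HIT. Cache (old->new): [rat bee mango melon owl]
Total: 30 hits, 7 misses, 2 evictions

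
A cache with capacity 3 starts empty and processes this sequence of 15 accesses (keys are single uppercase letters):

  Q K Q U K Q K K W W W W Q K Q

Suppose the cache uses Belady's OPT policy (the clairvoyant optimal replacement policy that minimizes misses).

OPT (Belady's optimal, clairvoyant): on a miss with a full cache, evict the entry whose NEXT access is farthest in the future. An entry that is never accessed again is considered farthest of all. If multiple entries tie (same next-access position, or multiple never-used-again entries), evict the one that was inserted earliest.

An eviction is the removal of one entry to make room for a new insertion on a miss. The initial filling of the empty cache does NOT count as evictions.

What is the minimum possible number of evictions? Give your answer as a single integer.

Answer: 1

Derivation:
OPT (Belady) simulation (capacity=3):
  1. access Q: MISS. Cache: [Q]
  2. access K: MISS. Cache: [Q K]
  3. access Q: HIT. Next use of Q: step 6. Cache: [Q K]
  4. access U: MISS. Cache: [Q K U]
  5. access K: HIT. Next use of K: step 7. Cache: [Q K U]
  6. access Q: HIT. Next use of Q: step 13. Cache: [Q K U]
  7. access K: HIT. Next use of K: step 8. Cache: [Q K U]
  8. access K: HIT. Next use of K: step 14. Cache: [Q K U]
  9. access W: MISS, evict U (next use: never). Cache: [Q K W]
  10. access W: HIT. Next use of W: step 11. Cache: [Q K W]
  11. access W: HIT. Next use of W: step 12. Cache: [Q K W]
  12. access W: HIT. Next use of W: never. Cache: [Q K W]
  13. access Q: HIT. Next use of Q: step 15. Cache: [Q K W]
  14. access K: HIT. Next use of K: never. Cache: [Q K W]
  15. access Q: HIT. Next use of Q: never. Cache: [Q K W]
Total: 11 hits, 4 misses, 1 evictions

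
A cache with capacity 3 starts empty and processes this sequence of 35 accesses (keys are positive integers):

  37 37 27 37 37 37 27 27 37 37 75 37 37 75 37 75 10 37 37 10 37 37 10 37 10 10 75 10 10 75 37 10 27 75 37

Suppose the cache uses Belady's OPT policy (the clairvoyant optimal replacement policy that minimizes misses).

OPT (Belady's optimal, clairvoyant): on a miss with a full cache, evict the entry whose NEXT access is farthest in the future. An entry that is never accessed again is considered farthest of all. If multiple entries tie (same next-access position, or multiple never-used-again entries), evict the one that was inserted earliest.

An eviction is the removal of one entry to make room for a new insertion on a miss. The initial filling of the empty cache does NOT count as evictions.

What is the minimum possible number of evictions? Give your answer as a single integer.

OPT (Belady) simulation (capacity=3):
  1. access 37: MISS. Cache: [37]
  2. access 37: HIT. Next use of 37: step 4. Cache: [37]
  3. access 27: MISS. Cache: [37 27]
  4. access 37: HIT. Next use of 37: step 5. Cache: [37 27]
  5. access 37: HIT. Next use of 37: step 6. Cache: [37 27]
  6. access 37: HIT. Next use of 37: step 9. Cache: [37 27]
  7. access 27: HIT. Next use of 27: step 8. Cache: [37 27]
  8. access 27: HIT. Next use of 27: step 33. Cache: [37 27]
  9. access 37: HIT. Next use of 37: step 10. Cache: [37 27]
  10. access 37: HIT. Next use of 37: step 12. Cache: [37 27]
  11. access 75: MISS. Cache: [37 27 75]
  12. access 37: HIT. Next use of 37: step 13. Cache: [37 27 75]
  13. access 37: HIT. Next use of 37: step 15. Cache: [37 27 75]
  14. access 75: HIT. Next use of 75: step 16. Cache: [37 27 75]
  15. access 37: HIT. Next use of 37: step 18. Cache: [37 27 75]
  16. access 75: HIT. Next use of 75: step 27. Cache: [37 27 75]
  17. access 10: MISS, evict 27 (next use: step 33). Cache: [37 75 10]
  18. access 37: HIT. Next use of 37: step 19. Cache: [37 75 10]
  19. access 37: HIT. Next use of 37: step 21. Cache: [37 75 10]
  20. access 10: HIT. Next use of 10: step 23. Cache: [37 75 10]
  21. access 37: HIT. Next use of 37: step 22. Cache: [37 75 10]
  22. access 37: HIT. Next use of 37: step 24. Cache: [37 75 10]
  23. access 10: HIT. Next use of 10: step 25. Cache: [37 75 10]
  24. access 37: HIT. Next use of 37: step 31. Cache: [37 75 10]
  25. access 10: HIT. Next use of 10: step 26. Cache: [37 75 10]
  26. access 10: HIT. Next use of 10: step 28. Cache: [37 75 10]
  27. access 75: HIT. Next use of 75: step 30. Cache: [37 75 10]
  28. access 10: HIT. Next use of 10: step 29. Cache: [37 75 10]
  29. access 10: HIT. Next use of 10: step 32. Cache: [37 75 10]
  30. access 75: HIT. Next use of 75: step 34. Cache: [37 75 10]
  31. access 37: HIT. Next use of 37: step 35. Cache: [37 75 10]
  32. access 10: HIT. Next use of 10: never. Cache: [37 75 10]
  33. access 27: MISS, evict 10 (next use: never). Cache: [37 75 27]
  34. access 75: HIT. Next use of 75: never. Cache: [37 75 27]
  35. access 37: HIT. Next use of 37: never. Cache: [37 75 27]
Total: 30 hits, 5 misses, 2 evictions

Answer: 2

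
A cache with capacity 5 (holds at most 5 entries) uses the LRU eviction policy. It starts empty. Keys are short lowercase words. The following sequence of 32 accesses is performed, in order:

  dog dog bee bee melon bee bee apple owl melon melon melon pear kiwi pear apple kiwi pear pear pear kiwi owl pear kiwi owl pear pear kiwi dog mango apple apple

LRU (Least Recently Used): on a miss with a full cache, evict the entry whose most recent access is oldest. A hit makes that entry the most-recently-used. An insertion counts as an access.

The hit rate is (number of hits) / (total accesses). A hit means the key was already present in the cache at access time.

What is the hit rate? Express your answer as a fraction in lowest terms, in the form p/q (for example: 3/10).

Answer: 11/16

Derivation:
LRU simulation (capacity=5):
  1. access dog: MISS. Cache (LRU->MRU): [dog]
  2. access dog: HIT. Cache (LRU->MRU): [dog]
  3. access bee: MISS. Cache (LRU->MRU): [dog bee]
  4. access bee: HIT. Cache (LRU->MRU): [dog bee]
  5. access melon: MISS. Cache (LRU->MRU): [dog bee melon]
  6. access bee: HIT. Cache (LRU->MRU): [dog melon bee]
  7. access bee: HIT. Cache (LRU->MRU): [dog melon bee]
  8. access apple: MISS. Cache (LRU->MRU): [dog melon bee apple]
  9. access owl: MISS. Cache (LRU->MRU): [dog melon bee apple owl]
  10. access melon: HIT. Cache (LRU->MRU): [dog bee apple owl melon]
  11. access melon: HIT. Cache (LRU->MRU): [dog bee apple owl melon]
  12. access melon: HIT. Cache (LRU->MRU): [dog bee apple owl melon]
  13. access pear: MISS, evict dog. Cache (LRU->MRU): [bee apple owl melon pear]
  14. access kiwi: MISS, evict bee. Cache (LRU->MRU): [apple owl melon pear kiwi]
  15. access pear: HIT. Cache (LRU->MRU): [apple owl melon kiwi pear]
  16. access apple: HIT. Cache (LRU->MRU): [owl melon kiwi pear apple]
  17. access kiwi: HIT. Cache (LRU->MRU): [owl melon pear apple kiwi]
  18. access pear: HIT. Cache (LRU->MRU): [owl melon apple kiwi pear]
  19. access pear: HIT. Cache (LRU->MRU): [owl melon apple kiwi pear]
  20. access pear: HIT. Cache (LRU->MRU): [owl melon apple kiwi pear]
  21. access kiwi: HIT. Cache (LRU->MRU): [owl melon apple pear kiwi]
  22. access owl: HIT. Cache (LRU->MRU): [melon apple pear kiwi owl]
  23. access pear: HIT. Cache (LRU->MRU): [melon apple kiwi owl pear]
  24. access kiwi: HIT. Cache (LRU->MRU): [melon apple owl pear kiwi]
  25. access owl: HIT. Cache (LRU->MRU): [melon apple pear kiwi owl]
  26. access pear: HIT. Cache (LRU->MRU): [melon apple kiwi owl pear]
  27. access pear: HIT. Cache (LRU->MRU): [melon apple kiwi owl pear]
  28. access kiwi: HIT. Cache (LRU->MRU): [melon apple owl pear kiwi]
  29. access dog: MISS, evict melon. Cache (LRU->MRU): [apple owl pear kiwi dog]
  30. access mango: MISS, evict apple. Cache (LRU->MRU): [owl pear kiwi dog mango]
  31. access apple: MISS, evict owl. Cache (LRU->MRU): [pear kiwi dog mango apple]
  32. access apple: HIT. Cache (LRU->MRU): [pear kiwi dog mango apple]
Total: 22 hits, 10 misses, 5 evictions

Hit rate = 22/32 = 11/16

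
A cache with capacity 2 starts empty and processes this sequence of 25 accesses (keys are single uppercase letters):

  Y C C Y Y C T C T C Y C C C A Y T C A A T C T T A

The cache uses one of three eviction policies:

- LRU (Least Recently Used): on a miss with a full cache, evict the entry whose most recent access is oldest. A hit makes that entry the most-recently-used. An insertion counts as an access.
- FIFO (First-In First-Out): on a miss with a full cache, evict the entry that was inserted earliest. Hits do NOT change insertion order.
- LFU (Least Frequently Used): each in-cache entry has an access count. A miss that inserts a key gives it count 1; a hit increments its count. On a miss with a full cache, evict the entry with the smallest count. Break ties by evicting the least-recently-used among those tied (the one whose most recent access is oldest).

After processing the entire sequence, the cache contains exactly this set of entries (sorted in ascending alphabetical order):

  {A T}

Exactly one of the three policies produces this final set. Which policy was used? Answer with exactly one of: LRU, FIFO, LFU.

Simulating under each policy and comparing final sets:
  LRU: final set = {A T} -> MATCHES target
  FIFO: final set = {A C} -> differs
  LFU: final set = {A C} -> differs
Only LRU produces the target set.

Answer: LRU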